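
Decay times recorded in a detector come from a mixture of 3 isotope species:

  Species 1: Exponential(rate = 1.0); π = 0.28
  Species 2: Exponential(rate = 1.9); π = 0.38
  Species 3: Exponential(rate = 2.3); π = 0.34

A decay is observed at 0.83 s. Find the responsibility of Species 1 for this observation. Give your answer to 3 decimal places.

Posterior ∝ prior × likelihood, so P(k | x) ∝ π_k f_k(x); normalise over all components.
Exponential densities:
  f_1 = 0.436049
  f_2 = 0.392529
  f_3 = 0.340926
Unnormalised posteriors:
  π_1·f_1 = 0.28 × 0.436049 = 0.122094
  π_2·f_2 = 0.38 × 0.392529 = 0.149161
  π_3·f_3 = 0.34 × 0.340926 = 0.115915
Normaliser: 0.122094 + 0.149161 + 0.115915 = 0.387169
So the posterior for Species 1 is 0.122094 / 0.387169 ≈ 0.315.

0.315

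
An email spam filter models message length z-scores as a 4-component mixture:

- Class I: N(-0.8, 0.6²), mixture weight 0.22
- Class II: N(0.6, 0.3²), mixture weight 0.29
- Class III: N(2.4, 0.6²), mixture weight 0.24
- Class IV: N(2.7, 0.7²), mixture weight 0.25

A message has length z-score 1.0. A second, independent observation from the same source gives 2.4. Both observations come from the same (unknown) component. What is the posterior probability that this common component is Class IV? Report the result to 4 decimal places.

Posterior ∝ prior × likelihood, so P(k | x) ∝ w_k f_k(x); normalise over all components.
Since both observations come from the same component, the likelihood for component k is f_k(x₁)·f_k(x₂).
  L_I = [0.00738641] × [4.42717e-07] = 3.27009e-09
  L_II = [0.5467] × [2.02529e-08] = 1.10723e-08
  L_III = [0.0437031] × [0.664904] = 0.0290584
  L_IV = [0.0298598] × [0.51991] = 0.0155244
Weight by the priors:
  w_I·L_I = 0.22 × 3.27009e-09 = 7.1942e-10
  w_II·L_II = 0.29 × 1.10723e-08 = 3.21096e-09
  w_III·L_III = 0.24 × 0.0290584 = 0.00697401
  w_IV·L_IV = 0.25 × 0.0155244 = 0.0038811
Normaliser: 7.1942e-10 + 3.21096e-09 + 0.00697401 + 0.0038811 = 0.0108551
P(Class IV | x) = 0.0038811 / 0.0108551 ≈ 0.3575

0.3575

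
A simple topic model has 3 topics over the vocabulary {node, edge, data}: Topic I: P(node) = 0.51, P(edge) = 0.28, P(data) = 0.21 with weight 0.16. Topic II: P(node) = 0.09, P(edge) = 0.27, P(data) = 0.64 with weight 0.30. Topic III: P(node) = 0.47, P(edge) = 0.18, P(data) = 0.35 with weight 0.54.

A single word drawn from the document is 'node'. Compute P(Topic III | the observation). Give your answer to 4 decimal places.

Apply Bayes' rule: the posterior for each component is proportional to its prior times its likelihood at x.
Evaluate each component's likelihood at the observed value:
  L_I = 0.51
  L_II = 0.09
  L_III = 0.47
Prior × likelihood for each component:
  w_I·L_I = 0.16 × 0.51 = 0.0816
  w_II·L_II = 0.30 × 0.09 = 0.027
  w_III·L_III = 0.54 × 0.47 = 0.2538
Marginal: 0.0816 + 0.027 + 0.2538 = 0.3624
Responsibility of Topic III: 0.2538 / 0.3624 ≈ 0.7003

0.7003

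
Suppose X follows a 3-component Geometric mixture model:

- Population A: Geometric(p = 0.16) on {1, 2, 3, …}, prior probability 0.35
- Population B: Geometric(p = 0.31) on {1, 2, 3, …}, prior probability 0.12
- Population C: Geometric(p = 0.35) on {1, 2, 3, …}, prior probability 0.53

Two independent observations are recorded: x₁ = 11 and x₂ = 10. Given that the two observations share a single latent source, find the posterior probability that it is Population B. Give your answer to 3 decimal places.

By Bayes' theorem, P(k | x) = P(Z=k) f_k(x) / Σ_j P(Z=j) f_j(x).
Since both observations come from the same component, the likelihood for component k is f_k(x₁)·f_k(x₂).
  L_A = [0.16·(1−0.16)^10 = 0.16·0.174901 = 0.0279842] × [0.0333145] = 0.00093228
  L_B = [0.31·(1−0.31)^10 = 0.31·0.0244619 = 0.0075832] × [0.0109901] = 8.33405e-05
  L_C = [0.35·(1−0.35)^10 = 0.35·0.0134627 = 0.00471196] × [0.00724917] = 3.41578e-05
Unnormalised posteriors:
  P(Z=A)·L_A = 0.35 × 0.00093228 = 0.000326298
  P(Z=B)·L_B = 0.12 × 8.33405e-05 = 1.00009e-05
  P(Z=C)·L_C = 0.53 × 3.41578e-05 = 1.81036e-05
Sum: 0.000326298 + 1.00009e-05 + 1.81036e-05 = 0.000354403
So the posterior for Population B is 1.00009e-05 / 0.000354403 ≈ 0.028.

0.028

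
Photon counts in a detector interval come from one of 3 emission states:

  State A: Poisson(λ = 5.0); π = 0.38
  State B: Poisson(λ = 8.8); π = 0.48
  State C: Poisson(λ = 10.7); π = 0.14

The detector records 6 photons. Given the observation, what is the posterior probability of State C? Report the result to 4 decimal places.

Posterior ∝ prior × likelihood, so P(k | x) ∝ π_k f_k(x); normalise over all components.
Evaluate each component's likelihood at the observed value:
  f_A = 0.146223
  f_B = 0.0972237
  f_C = 0.0469915
Weight by the priors:
  π_A·f_A = 0.38 × 0.146223 = 0.0555647
  π_B·f_B = 0.48 × 0.0972237 = 0.0466674
  π_C·f_C = 0.14 × 0.0469915 = 0.00657881
Evidence: 0.0555647 + 0.0466674 + 0.00657881 = 0.108811
P(State C | x) ≈ 0.0605

0.0605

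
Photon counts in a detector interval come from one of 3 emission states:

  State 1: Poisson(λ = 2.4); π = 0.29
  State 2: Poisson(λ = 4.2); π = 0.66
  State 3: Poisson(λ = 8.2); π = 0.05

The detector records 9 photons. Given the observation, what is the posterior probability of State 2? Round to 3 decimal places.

0.629

P(component k | x) = w_k·f_k(x) / marginal(x), where marginal(x) = Σ_j w_j·f_j(x).
Poisson probabilities:
  L_1 = e^(−2.4)·2.4^9/9! = 0.000660437
  L_2 = e^(−4.2)·4.2^9/9! = 0.0168052
  L_3 = e^(−8.2)·8.2^9/9! = 0.126866
Prior × likelihood for each component:
  w_1·L_1 = 0.29 × 0.000660437 = 0.000191527
  w_2·L_2 = 0.66 × 0.0168052 = 0.0110914
  w_3·L_3 = 0.05 × 0.126866 = 0.00634332
Evidence: 0.000191527 + 0.0110914 + 0.00634332 = 0.0176263
So the posterior for State 2 is 0.0110914 / 0.0176263 ≈ 0.629.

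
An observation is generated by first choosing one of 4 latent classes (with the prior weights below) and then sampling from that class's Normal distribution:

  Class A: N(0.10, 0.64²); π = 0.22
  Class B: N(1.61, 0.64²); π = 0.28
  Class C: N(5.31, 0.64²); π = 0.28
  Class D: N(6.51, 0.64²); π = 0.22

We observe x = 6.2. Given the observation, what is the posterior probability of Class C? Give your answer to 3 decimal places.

Posterior ∝ prior × likelihood, so P(k | x) ∝ π_k f_k(x); normalise over all components.
Normal densities:
  L_A = (1/(0.64·√(2π)))·exp(−(6.2−0.10)²/(2·0.64²)) = 0.623347·exp(-45.42236) = 1.16963e-20
  L_B = (1/(0.64·√(2π)))·exp(−(6.2−1.61)²/(2·0.64²)) = 0.623347·exp(-25.71790) = 4.2227e-12
  L_C = (1/(0.64·√(2π)))·exp(−(6.2−5.31)²/(2·0.64²)) = 0.623347·exp(-0.96692) = 0.23703
  L_D = (1/(0.64·√(2π)))·exp(−(6.2−6.51)²/(2·0.64²)) = 0.623347·exp(-0.11731) = 0.554349
Multiply by the mixture weights:
  π_A·L_A = 0.22 × 1.16963e-20 = 2.57319e-21
  π_B·L_B = 0.28 × 4.2227e-12 = 1.18236e-12
  π_C·L_C = 0.28 × 0.23703 = 0.0663683
  π_D·L_D = 0.22 × 0.554349 = 0.121957
Marginal: 2.57319e-21 + 1.18236e-12 + 0.0663683 + 0.121957 = 0.188325
P(Class C | x) = 0.0663683 / 0.188325 ≈ 0.352

0.352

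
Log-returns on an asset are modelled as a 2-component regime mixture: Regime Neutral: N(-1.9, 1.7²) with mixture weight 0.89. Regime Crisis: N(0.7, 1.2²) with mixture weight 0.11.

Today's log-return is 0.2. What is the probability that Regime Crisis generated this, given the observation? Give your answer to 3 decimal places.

Apply Bayes' rule: the posterior for each component is proportional to its prior times its likelihood at x.
Component likelihoods at x = 0.2:
  f_Neutral = (1/(1.7·√(2π)))·exp(−(0.2−-1.9)²/(2·1.7²)) = 0.234672·exp(-0.76298) = 0.109422
  f_Crisis = (1/(1.2·√(2π)))·exp(−(0.2−0.7)²/(2·1.2²)) = 0.332452·exp(-0.08681) = 0.30481
Multiply by the mixture weights:
  w_Neutral·f_Neutral = 0.89 × 0.109422 = 0.0973857
  w_Crisis·f_Crisis = 0.11 × 0.30481 = 0.0335291
Marginal: 0.0973857 + 0.0335291 = 0.130915
Responsibility of Regime Crisis: 0.0335291 / 0.130915 ≈ 0.256

0.256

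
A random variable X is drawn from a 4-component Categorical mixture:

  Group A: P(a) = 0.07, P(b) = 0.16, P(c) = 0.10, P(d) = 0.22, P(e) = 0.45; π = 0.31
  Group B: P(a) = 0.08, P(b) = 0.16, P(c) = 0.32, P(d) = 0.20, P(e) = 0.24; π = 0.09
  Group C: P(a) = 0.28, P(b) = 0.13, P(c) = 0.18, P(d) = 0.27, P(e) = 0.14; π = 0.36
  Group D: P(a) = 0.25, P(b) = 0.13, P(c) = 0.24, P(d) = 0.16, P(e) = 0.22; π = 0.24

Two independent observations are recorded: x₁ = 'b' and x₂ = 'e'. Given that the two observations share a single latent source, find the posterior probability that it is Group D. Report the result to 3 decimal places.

By Bayes' theorem, P(k | x) = π_k f_k(x) / Σ_j π_j f_j(x).
Since both observations come from the same component, the likelihood for component k is f_k(x₁)·f_k(x₂).
  f_A = [P(b | comp) = 0.16] × [0.45] = 0.072
  f_B = [P(b | comp) = 0.16] × [0.24] = 0.0384
  f_C = [P(b | comp) = 0.13] × [0.14] = 0.0182
  f_D = [P(b | comp) = 0.13] × [0.22] = 0.0286
Multiply by the mixture weights:
  π_A·f_A = 0.31 × 0.072 = 0.02232
  π_B·f_B = 0.09 × 0.0384 = 0.003456
  π_C·f_C = 0.36 × 0.0182 = 0.006552
  π_D·f_D = 0.24 × 0.0286 = 0.006864
Denominator: 0.02232 + 0.003456 + 0.006552 + 0.006864 = 0.039192
P(Group D | x) ≈ 0.175

0.175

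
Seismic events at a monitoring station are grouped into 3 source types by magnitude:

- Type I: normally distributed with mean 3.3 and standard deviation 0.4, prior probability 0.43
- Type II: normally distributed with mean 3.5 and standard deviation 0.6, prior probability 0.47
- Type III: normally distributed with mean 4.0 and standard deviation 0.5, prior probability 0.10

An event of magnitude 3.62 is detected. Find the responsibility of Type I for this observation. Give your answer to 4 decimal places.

Posterior ∝ prior × likelihood, so P(k | x) ∝ P(Z=k) f_k(x); normalise over all components.
Evaluate each component's likelihood at the observed value:
  p_I = (1/(0.4·√(2π)))·exp(−(3.62−3.3)²/(2·0.4²)) = 0.997356·exp(-0.32000) = 0.724229
  p_II = (1/(0.6·√(2π)))·exp(−(3.62−3.5)²/(2·0.6²)) = 0.664904·exp(-0.02000) = 0.651738
  p_III = (1/(0.5·√(2π)))·exp(−(3.62−4.0)²/(2·0.5²)) = 0.797885·exp(-0.28880) = 0.597745
Unnormalised posteriors:
  P(Z=I)·p_I = 0.43 × 0.724229 = 0.311418
  P(Z=II)·p_II = 0.47 × 0.651738 = 0.306317
  P(Z=III)·p_III = 0.10 × 0.597745 = 0.0597745
Denominator: 0.311418 + 0.306317 + 0.0597745 = 0.67751
So the posterior for Type I is 0.311418 / 0.67751 ≈ 0.4597.

0.4597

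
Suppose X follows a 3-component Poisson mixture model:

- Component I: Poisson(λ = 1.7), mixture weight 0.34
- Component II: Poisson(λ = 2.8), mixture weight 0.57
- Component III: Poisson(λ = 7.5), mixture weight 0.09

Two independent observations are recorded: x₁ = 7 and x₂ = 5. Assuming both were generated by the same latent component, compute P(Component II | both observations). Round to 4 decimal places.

The responsibility of component k is π_k f_k(x) divided by Σ_j π_j f_j(x).
Since both observations come from the same component, the likelihood for component k is f_k(x₁)·f_k(x₂).
  f_I = [0.00148734] × [0.0216154] = 3.21495e-05
  f_II = [0.0162799] × [0.0872136] = 0.00141983
  f_III = [0.146484] × [0.109375] = 0.0160216
Multiply by the mixture weights:
  π_I·f_I = 0.34 × 3.21495e-05 = 1.09308e-05
  π_II·f_II = 0.57 × 0.00141983 = 0.000809302
  π_III·f_III = 0.09 × 0.0160216 = 0.00144194
Normaliser: 1.09308e-05 + 0.000809302 + 0.00144194 = 0.00226218
P(Component II | x₁, x₂) = 0.000809302 / 0.00226218 ≈ 0.3578

0.3578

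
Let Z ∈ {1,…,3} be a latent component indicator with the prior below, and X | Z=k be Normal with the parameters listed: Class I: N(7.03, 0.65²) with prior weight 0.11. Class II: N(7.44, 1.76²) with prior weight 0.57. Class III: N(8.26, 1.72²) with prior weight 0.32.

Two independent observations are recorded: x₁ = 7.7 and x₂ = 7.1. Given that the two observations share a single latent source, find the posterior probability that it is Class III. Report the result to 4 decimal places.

The responsibility of component k is π_k f_k(x) divided by Σ_j π_j f_j(x).
Since both observations come from the same component, the likelihood for component k is f_k(x₁)·f_k(x₂).
  f_I = [0.360812] × [0.610209] = 0.220171
  f_II = [0.224212] × [0.222481] = 0.049883
  f_III = [0.21997] × [0.184763] = 0.0406422
Prior × likelihood for each component:
  π_I·f_I = 0.11 × 0.220171 = 0.0242188
  π_II·f_II = 0.57 × 0.049883 = 0.0284333
  π_III·f_III = 0.32 × 0.0406422 = 0.0130055
Denominator: 0.0242188 + 0.0284333 + 0.0130055 = 0.0656576
So the posterior for Class III is 0.0130055 / 0.0656576 ≈ 0.1981.

0.1981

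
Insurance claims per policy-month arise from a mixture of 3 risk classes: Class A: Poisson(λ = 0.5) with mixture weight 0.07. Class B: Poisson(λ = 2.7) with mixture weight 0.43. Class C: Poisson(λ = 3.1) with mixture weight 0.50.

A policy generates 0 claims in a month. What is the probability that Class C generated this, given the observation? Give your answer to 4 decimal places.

0.2399

Posterior ∝ prior × likelihood, so P(k | x) ∝ π_k f_k(x); normalise over all components.
Evaluate each component's likelihood at the observed value:
  p_A = 0.606531
  p_B = 0.0672055
  p_C = 0.0450492
Unnormalised posteriors:
  π_A·p_A = 0.07 × 0.606531 = 0.0424571
  π_B·p_B = 0.43 × 0.0672055 = 0.0288984
  π_C·p_C = 0.50 × 0.0450492 = 0.0225246
Evidence: 0.0424571 + 0.0288984 + 0.0225246 = 0.0938801
P(Class C | 0 claims) ≈ 0.2399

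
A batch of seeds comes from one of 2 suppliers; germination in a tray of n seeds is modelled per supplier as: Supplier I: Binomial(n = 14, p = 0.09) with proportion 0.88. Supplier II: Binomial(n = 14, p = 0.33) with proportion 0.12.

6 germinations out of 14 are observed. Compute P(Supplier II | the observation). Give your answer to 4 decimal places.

P(component k | x) = w_k·f_k(x) / marginal(x), where marginal(x) = Σ_j w_j·f_j(x).
Binomial probabilities:
  L_I = C(14,6)·0.09^6·0.91^8 = 3003·5.31441e-07·0.470253 = 0.000750484
  L_II = C(14,6)·0.33^6·0.67^8 = 3003·0.00129147·0.0406068 = 0.157484
Unnormalised posteriors:
  w_I·L_I = 0.88 × 0.000750484 = 0.000660426
  w_II·L_II = 0.12 × 0.157484 = 0.0188981
Evidence: 0.000660426 + 0.0188981 = 0.0195585
P(Supplier II | data) = 0.0188981 / 0.0195585 ≈ 0.9662

0.9662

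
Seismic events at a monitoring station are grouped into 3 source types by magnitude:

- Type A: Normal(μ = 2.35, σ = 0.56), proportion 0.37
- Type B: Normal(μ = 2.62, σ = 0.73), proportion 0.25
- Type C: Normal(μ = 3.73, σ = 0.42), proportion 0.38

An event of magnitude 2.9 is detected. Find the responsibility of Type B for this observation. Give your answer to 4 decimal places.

P(component k | x) = π_k·f_k(x) / marginal(x), where marginal(x) = Σ_j π_j·f_j(x).
Component likelihoods at x = 2.9:
  p_A = (1/(0.56·√(2π)))·exp(−(2.9−2.35)²/(2·0.56²)) = 0.712397·exp(-0.48230) = 0.439806
  p_B = (1/(0.73·√(2π)))·exp(−(2.9−2.62)²/(2·0.73²)) = 0.546496·exp(-0.07356) = 0.507739
  p_C = (1/(0.42·√(2π)))·exp(−(2.9−3.73)²/(2·0.42²)) = 0.949863·exp(-1.95266) = 0.134781
Multiply by the mixture weights:
  π_A·p_A = 0.37 × 0.439806 = 0.162728
  π_B·p_B = 0.25 × 0.507739 = 0.126935
  π_C·p_C = 0.38 × 0.134781 = 0.0512169
Normaliser: 0.162728 + 0.126935 + 0.0512169 = 0.34088
Responsibility of Type B: 0.126935 / 0.34088 ≈ 0.3724

0.3724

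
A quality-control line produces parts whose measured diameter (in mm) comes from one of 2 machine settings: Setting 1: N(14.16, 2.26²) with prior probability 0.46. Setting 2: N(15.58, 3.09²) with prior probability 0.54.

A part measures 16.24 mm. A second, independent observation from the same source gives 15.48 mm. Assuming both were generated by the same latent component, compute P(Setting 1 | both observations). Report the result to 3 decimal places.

Apply Bayes' rule: the posterior for each component is proportional to its prior times its likelihood at x.
Since both observations come from the same component, the likelihood for component k is f_k(x₁)·f_k(x₂).
  f_1 = [0.115576] × [0.148842] = 0.0172025
  f_2 = [0.126196] × [0.12904] = 0.0162843
Multiply by the mixture weights:
  w_1·f_1 = 0.46 × 0.0172025 = 0.00791314
  w_2·f_2 = 0.54 × 0.0162843 = 0.00879352
Marginal: 0.00791314 + 0.00879352 = 0.0167067
So the posterior for Setting 1 is 0.00791314 / 0.0167067 ≈ 0.474.

0.474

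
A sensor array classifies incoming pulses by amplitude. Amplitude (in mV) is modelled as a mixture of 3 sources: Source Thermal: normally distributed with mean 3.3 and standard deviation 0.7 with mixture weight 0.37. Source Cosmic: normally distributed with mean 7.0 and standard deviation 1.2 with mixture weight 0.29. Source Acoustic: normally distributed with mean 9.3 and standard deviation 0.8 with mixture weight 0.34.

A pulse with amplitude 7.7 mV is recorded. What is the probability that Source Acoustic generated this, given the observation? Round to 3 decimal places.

0.220

P(component k | x) = π_k·f_k(x) / marginal(x), where marginal(x) = Σ_j π_j·f_j(x).
Component likelihoods at x = 7.7 mV:
  p_Thermal = 1.50065e-09
  p_Cosmic = 0.280439
  p_Acoustic = 0.0674887
Weight by the priors:
  π_Thermal·p_Thermal = 0.37 × 1.50065e-09 = 5.55242e-10
  π_Cosmic·p_Cosmic = 0.29 × 0.280439 = 0.0813273
  π_Acoustic·p_Acoustic = 0.34 × 0.0674887 = 0.0229462
Normaliser: 5.55242e-10 + 0.0813273 + 0.0229462 = 0.104273
So the posterior for Source Acoustic is 0.0229462 / 0.104273 ≈ 0.220.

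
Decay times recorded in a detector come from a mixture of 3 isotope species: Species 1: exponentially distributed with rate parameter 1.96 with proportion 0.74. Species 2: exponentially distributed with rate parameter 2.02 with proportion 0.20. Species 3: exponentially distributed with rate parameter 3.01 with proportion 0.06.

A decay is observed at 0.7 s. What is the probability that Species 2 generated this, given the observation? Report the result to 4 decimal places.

0.2013

Posterior ∝ prior × likelihood, so P(k | x) ∝ π_k f_k(x); normalise over all components.
Evaluate each component's likelihood at the observed value:
  f_1 = 1.96·e^(−1.96·0.7) = 1.96·e^(−1.3720) = 0.497055
  f_2 = 2.02·e^(−2.02·0.7) = 2.02·e^(−1.4140) = 0.491201
  f_3 = 3.01·e^(−3.01·0.7) = 3.01·e^(−2.1070) = 0.366023
Unnormalised posteriors:
  π_1·f_1 = 0.74 × 0.497055 = 0.36782
  π_2·f_2 = 0.20 × 0.491201 = 0.0982401
  π_3·f_3 = 0.06 × 0.366023 = 0.0219614
Normaliser: 0.36782 + 0.0982401 + 0.0219614 = 0.488022
So the posterior for Species 2 is 0.0982401 / 0.488022 ≈ 0.2013.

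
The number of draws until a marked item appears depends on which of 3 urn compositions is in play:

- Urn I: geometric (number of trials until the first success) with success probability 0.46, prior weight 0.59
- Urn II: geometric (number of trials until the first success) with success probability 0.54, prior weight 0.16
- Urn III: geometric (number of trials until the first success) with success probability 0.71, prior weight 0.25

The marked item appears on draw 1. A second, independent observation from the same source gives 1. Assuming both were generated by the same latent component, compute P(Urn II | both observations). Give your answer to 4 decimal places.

0.1568

P(component k | x) = π_k·f_k(x) / marginal(x), where marginal(x) = Σ_j π_j·f_j(x).
Since both observations come from the same component, the likelihood for component k is f_k(x₁)·f_k(x₂).
  L_I = [0.46] × [0.46] = 0.2116
  L_II = [0.54] × [0.54] = 0.2916
  L_III = [0.71] × [0.71] = 0.5041
Weight by the priors:
  π_I·L_I = 0.59 × 0.2116 = 0.124844
  π_II·L_II = 0.16 × 0.2916 = 0.046656
  π_III·L_III = 0.25 × 0.5041 = 0.126025
Marginal: 0.124844 + 0.046656 + 0.126025 = 0.297525
P(Urn II | x₁,x₂) = 0.046656 / 0.297525 ≈ 0.1568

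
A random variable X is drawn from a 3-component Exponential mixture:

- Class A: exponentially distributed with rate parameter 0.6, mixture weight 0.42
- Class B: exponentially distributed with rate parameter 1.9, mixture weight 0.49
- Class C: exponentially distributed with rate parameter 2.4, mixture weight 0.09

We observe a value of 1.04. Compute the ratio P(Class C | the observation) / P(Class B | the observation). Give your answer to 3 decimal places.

0.138

The posterior odds equal the prior odds times the likelihood ratio: (π_i/π_j)·(f_i(x)/f_j(x)).
Exponential densities:
  f_A = 0.321478
  f_B = 0.263383
  f_C = 0.197794
Odds = (0.09/0.49) × (0.197794/0.263383) = 0.183673 × 0.750973 ≈ 0.138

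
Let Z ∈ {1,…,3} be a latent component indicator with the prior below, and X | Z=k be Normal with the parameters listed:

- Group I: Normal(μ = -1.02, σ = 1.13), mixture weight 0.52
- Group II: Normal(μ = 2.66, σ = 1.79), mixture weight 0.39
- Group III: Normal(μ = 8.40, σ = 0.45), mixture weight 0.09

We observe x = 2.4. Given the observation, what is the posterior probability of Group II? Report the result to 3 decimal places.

0.979

The responsibility of component k is π_k f_k(x) divided by Σ_j π_j f_j(x).
Component likelihoods at x = 2.4:
  f_I = 0.00362046
  f_II = 0.220534
  f_III = 2.2067e-39
Unnormalised posteriors:
  π_I·f_I = 0.52 × 0.00362046 = 0.00188264
  π_II·f_II = 0.39 × 0.220534 = 0.0860083
  π_III·f_III = 0.09 × 2.2067e-39 = 1.98603e-40
Marginal: 0.00188264 + 0.0860083 + 1.98603e-40 = 0.0878909
P(Group II | the observation) ≈ 0.979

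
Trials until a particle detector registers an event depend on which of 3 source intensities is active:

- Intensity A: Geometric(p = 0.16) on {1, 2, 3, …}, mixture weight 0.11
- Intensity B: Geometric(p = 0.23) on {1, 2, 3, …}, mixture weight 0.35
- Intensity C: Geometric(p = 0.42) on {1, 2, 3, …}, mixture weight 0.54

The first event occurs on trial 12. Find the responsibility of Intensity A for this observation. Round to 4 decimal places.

The responsibility of component k is P(Z=k) f_k(x) divided by Σ_j P(Z=j) f_j(x).
Evaluate each component's likelihood at the observed value:
  L_A = 0.16·(1−0.16)^11 = 0.16·0.146917 = 0.0235067
  L_B = 0.23·(1−0.23)^11 = 0.23·0.0564154 = 0.0129756
  L_C = 0.42·(1−0.42)^11 = 0.42·0.00249866 = 0.00104944
Prior × likelihood for each component:
  P(Z=A)·L_A = 0.11 × 0.0235067 = 0.00258574
  P(Z=B)·L_B = 0.35 × 0.0129756 = 0.00454144
  P(Z=C)·L_C = 0.54 × 0.00104944 = 0.000566697
Denominator: 0.00258574 + 0.00454144 + 0.000566697 = 0.00769388
So the posterior for Intensity A is 0.00258574 / 0.00769388 ≈ 0.3361.

0.3361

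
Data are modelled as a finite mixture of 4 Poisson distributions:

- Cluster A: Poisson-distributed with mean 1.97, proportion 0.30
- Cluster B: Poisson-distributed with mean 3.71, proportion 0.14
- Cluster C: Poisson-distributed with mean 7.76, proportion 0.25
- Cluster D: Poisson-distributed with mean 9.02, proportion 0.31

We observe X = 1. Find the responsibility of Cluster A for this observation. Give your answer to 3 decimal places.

The responsibility of component k is P(Z=k) f_k(x) divided by Σ_j P(Z=j) f_j(x).
Poisson probabilities:
  p_A = 0.27473
  p_B = 0.0908116
  p_C = 0.0033093
  p_D = 0.00109111
Weight by the priors:
  P(Z=A)·p_A = 0.30 × 0.27473 = 0.082419
  P(Z=B)·p_B = 0.14 × 0.0908116 = 0.0127136
  P(Z=C)·p_C = 0.25 × 0.0033093 = 0.000827326
  P(Z=D)·p_D = 0.31 × 0.00109111 = 0.000338245
Denominator: 0.082419 + 0.0127136 + 0.000827326 + 0.000338245 = 0.0962982
Responsibility of Cluster A: 0.082419 / 0.0962982 ≈ 0.856

0.856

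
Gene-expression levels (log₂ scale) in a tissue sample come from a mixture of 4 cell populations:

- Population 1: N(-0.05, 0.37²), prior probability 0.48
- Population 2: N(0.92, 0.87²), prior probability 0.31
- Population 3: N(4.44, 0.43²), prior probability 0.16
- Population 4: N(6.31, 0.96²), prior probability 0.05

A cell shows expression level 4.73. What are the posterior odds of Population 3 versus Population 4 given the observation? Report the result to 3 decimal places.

22.049

Posterior odds = (π_i f_i(x)) / (π_j f_j(x)); the normalising sum cancels.
Component likelihoods at x = 4.73:
  p_1 = (1/(0.37·√(2π)))·exp(−(4.73−-0.05)²/(2·0.37²)) = 1.078222·exp(-83.44923) = 6.18254e-37
  p_2 = (1/(0.87·√(2π)))·exp(−(4.73−0.92)²/(2·0.87²)) = 0.458554·exp(-9.58918) = 3.13952e-05
  p_3 = (1/(0.43·√(2π)))·exp(−(4.73−4.44)²/(2·0.43²)) = 0.927773·exp(-0.22742) = 0.739051
  p_4 = (1/(0.96·√(2π)))·exp(−(4.73−6.31)²/(2·0.96²)) = 0.415565·exp(-1.35438) = 0.10726
0.118248 / 0.005363 ≈ 22.049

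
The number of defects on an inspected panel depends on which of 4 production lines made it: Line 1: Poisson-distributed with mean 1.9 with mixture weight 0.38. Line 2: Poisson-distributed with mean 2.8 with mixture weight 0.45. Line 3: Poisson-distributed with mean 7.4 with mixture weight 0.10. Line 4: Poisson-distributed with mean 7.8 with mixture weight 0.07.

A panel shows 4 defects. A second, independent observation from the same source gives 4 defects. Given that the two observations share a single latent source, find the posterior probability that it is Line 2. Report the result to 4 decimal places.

Apply Bayes' rule: the posterior for each component is proportional to its prior times its likelihood at x.
Since both observations come from the same component, the likelihood for component k is f_k(x₁)·f_k(x₂).
  p_1 = [e^(−1.9)·1.9^4/4! = 0.0812164] × [0.0812164] = 0.0065961
  p_2 = [e^(−2.8)·2.8^4/4! = 0.155739] × [0.155739] = 0.0242545
  p_3 = [e^(−7.4)·7.4^4/4! = 0.0763724] × [0.0763724] = 0.00583274
  p_4 = [e^(−7.8)·7.8^4/4! = 0.0631932] × [0.0631932] = 0.00399338
Weight by the priors:
  w_1·p_1 = 0.38 × 0.0065961 = 0.00250652
  w_2·p_2 = 0.45 × 0.0242545 = 0.0109145
  w_3·p_3 = 0.10 × 0.00583274 = 0.000583274
  w_4·p_4 = 0.07 × 0.00399338 = 0.000279536
Normaliser: 0.00250652 + 0.0109145 + 0.000583274 + 0.000279536 = 0.0142839
So the posterior for Line 2 is 0.0109145 / 0.0142839 ≈ 0.7641.

0.7641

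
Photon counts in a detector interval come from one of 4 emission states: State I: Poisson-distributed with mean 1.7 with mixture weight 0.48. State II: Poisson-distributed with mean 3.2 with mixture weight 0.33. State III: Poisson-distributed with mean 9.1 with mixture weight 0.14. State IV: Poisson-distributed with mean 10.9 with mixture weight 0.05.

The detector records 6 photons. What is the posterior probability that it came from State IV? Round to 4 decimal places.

The responsibility of component k is P(Z=k) f_k(x) divided by Σ_j P(Z=j) f_j(x).
Evaluate each component's likelihood at the observed value:
  p_I = e^(−1.7)·1.7^6/6! = 0.00612436
  p_II = e^(−3.2)·3.2^6/6! = 0.060789
  p_III = e^(−9.1)·9.1^6/6! = 0.0880716
  p_IV = e^(−10.9)·10.9^6/6! = 0.0429949
Weight by the priors:
  P(Z=I)·p_I = 0.48 × 0.00612436 = 0.00293969
  P(Z=II)·p_II = 0.33 × 0.060789 = 0.0200604
  P(Z=III)·p_III = 0.14 × 0.0880716 = 0.01233
  P(Z=IV)·p_IV = 0.05 × 0.0429949 = 0.00214974
Evidence: 0.00293969 + 0.0200604 + 0.01233 + 0.00214974 = 0.0374798
Responsibility of State IV: 0.00214974 / 0.0374798 ≈ 0.0574

0.0574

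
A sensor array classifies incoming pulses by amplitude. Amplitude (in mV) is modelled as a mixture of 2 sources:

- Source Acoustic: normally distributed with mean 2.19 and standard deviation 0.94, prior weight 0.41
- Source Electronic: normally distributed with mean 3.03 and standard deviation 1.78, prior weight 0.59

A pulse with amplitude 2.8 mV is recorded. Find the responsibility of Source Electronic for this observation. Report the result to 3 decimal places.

0.482

By Bayes' theorem, P(k | x) = w_k f_k(x) / Σ_j w_j f_j(x).
Component likelihoods at x = 2.8 mV:
  L_Acoustic = (1/(0.94·√(2π)))·exp(−(2.8−2.19)²/(2·0.94²)) = 0.424407·exp(-0.21056) = 0.343825
  L_Electronic = (1/(1.78·√(2π)))·exp(−(2.8−3.03)²/(2·1.78²)) = 0.224125·exp(-0.00835) = 0.222262
Weight by the priors:
  w_Acoustic·L_Acoustic = 0.41 × 0.343825 = 0.140968
  w_Electronic·L_Electronic = 0.59 × 0.222262 = 0.131134
Evidence: 0.140968 + 0.131134 = 0.272103
P(Source Electronic | the observation) = 0.131134 / 0.272103 ≈ 0.482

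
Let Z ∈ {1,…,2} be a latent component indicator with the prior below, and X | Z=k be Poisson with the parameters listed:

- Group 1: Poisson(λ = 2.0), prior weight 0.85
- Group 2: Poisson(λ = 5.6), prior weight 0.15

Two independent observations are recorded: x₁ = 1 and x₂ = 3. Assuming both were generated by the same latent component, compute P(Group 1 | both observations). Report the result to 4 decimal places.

Posterior ∝ prior × likelihood, so P(k | x) ∝ P(Z=k) f_k(x); normalise over all components.
Since both observations come from the same component, the likelihood for component k is f_k(x₁)·f_k(x₂).
  f_1 = [0.270671] × [0.180447] = 0.0488417
  f_2 = [0.020708] × [0.108234] = 0.00224131
Unnormalised posteriors:
  P(Z=1)·f_1 = 0.85 × 0.0488417 = 0.0415154
  P(Z=2)·f_2 = 0.15 × 0.00224131 = 0.000336197
Marginal: 0.0415154 + 0.000336197 = 0.0418516
P(Group 1 | x₁,x₂) = 0.0415154 / 0.0418516 ≈ 0.9920

0.9920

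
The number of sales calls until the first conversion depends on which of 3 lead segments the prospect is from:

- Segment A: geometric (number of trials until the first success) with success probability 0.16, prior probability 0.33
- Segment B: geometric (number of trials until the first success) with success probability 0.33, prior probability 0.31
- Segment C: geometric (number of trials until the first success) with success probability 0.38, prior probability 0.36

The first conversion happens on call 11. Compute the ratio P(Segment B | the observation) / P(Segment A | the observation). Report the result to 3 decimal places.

Only the two components matter; the odds are (π_i f_i(x)) / (π_j f_j(x)).
Evaluate each component's likelihood at the observed value:
  L_A = 0.0279842
  L_B = 0.00601536
  L_C = 0.00318934
Odds = (0.31/0.33) × (0.00601536/0.0279842) = 0.939394 × 0.214956 ≈ 0.202

0.202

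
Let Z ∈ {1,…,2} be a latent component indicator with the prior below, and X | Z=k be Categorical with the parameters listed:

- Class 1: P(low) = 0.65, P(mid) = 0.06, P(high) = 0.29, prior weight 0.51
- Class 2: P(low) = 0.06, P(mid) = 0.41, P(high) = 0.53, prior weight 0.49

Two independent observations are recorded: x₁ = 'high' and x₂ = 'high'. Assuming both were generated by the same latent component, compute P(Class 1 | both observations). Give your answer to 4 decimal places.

0.2376

Apply Bayes' rule: the posterior for each component is proportional to its prior times its likelihood at x.
Since both observations come from the same component, the likelihood for component k is f_k(x₁)·f_k(x₂).
  f_1 = [P(high | comp) = 0.29] × [0.29] = 0.0841
  f_2 = [P(high | comp) = 0.53] × [0.53] = 0.2809
Unnormalised posteriors:
  π_1·f_1 = 0.51 × 0.0841 = 0.042891
  π_2·f_2 = 0.49 × 0.2809 = 0.137641
Sum: 0.042891 + 0.137641 = 0.180532
Responsibility of Class 1: 0.042891 / 0.180532 ≈ 0.2376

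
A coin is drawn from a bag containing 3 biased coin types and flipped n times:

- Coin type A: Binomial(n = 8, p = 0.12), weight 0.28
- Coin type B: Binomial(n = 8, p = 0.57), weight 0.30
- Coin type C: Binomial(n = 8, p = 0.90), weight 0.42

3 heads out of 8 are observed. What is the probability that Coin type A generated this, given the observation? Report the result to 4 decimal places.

0.2375

Posterior ∝ prior × likelihood, so P(k | x) ∝ P(Z=k) f_k(x); normalise over all components.
Evaluate each component's likelihood at the observed value:
  p_A = 0.0510676
  p_B = 0.15246
  p_C = 0.00040824
Multiply by the mixture weights:
  P(Z=A)·p_A = 0.28 × 0.0510676 = 0.0142989
  P(Z=B)·p_B = 0.30 × 0.15246 = 0.0457379
  P(Z=C)·p_C = 0.42 × 0.00040824 = 0.000171461
Evidence: 0.0142989 + 0.0457379 + 0.000171461 = 0.0602083
P(Coin type A | 3 heads out of 8) = 0.0142989 / 0.0602083 ≈ 0.2375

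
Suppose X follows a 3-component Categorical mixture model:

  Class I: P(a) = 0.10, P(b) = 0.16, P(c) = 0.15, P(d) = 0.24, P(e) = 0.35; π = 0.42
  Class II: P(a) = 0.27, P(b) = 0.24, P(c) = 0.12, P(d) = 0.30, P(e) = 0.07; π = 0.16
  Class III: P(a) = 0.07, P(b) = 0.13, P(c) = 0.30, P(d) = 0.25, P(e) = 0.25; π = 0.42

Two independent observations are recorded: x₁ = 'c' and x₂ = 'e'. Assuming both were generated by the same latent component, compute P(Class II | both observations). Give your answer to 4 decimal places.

0.0245

P(component k | x) = π_k·f_k(x) / marginal(x), where marginal(x) = Σ_j π_j·f_j(x).
Since both observations come from the same component, the likelihood for component k is f_k(x₁)·f_k(x₂).
  p_I = [0.15] × [0.35] = 0.0525
  p_II = [0.12] × [0.07] = 0.0084
  p_III = [0.3] × [0.25] = 0.075
Unnormalised posteriors:
  π_I·p_I = 0.42 × 0.0525 = 0.02205
  π_II·p_II = 0.16 × 0.0084 = 0.001344
  π_III·p_III = 0.42 × 0.075 = 0.0315
Evidence: 0.02205 + 0.001344 + 0.0315 = 0.054894
Responsibility of Class II: 0.001344 / 0.054894 ≈ 0.0245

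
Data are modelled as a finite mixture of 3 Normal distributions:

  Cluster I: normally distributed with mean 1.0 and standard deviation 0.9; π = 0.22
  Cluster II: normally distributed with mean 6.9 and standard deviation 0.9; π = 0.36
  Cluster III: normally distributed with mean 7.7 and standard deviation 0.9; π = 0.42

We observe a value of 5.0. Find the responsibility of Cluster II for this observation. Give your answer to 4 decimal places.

Posterior ∝ prior × likelihood, so P(k | x) ∝ P(Z=k) f_k(x); normalise over all components.
Normal densities:
  f_I = (1/(0.9·√(2π)))·exp(−(5.0−1.0)²/(2·0.9²)) = 0.443269·exp(-9.87654) = 2.27688e-05
  f_II = (1/(0.9·√(2π)))·exp(−(5.0−6.9)²/(2·0.9²)) = 0.443269·exp(-2.22840) = 0.0477406
  f_III = (1/(0.9·√(2π)))·exp(−(5.0−7.7)²/(2·0.9²)) = 0.443269·exp(-4.50000) = 0.00492428
Multiply by the mixture weights:
  P(Z=I)·f_I = 0.22 × 2.27688e-05 = 5.00913e-06
  P(Z=II)·f_II = 0.36 × 0.0477406 = 0.0171866
  P(Z=III)·f_III = 0.42 × 0.00492428 = 0.0020682
Evidence: 5.00913e-06 + 0.0171866 + 0.0020682 = 0.0192598
P(Cluster II | data) = 0.0171866 / 0.0192598 ≈ 0.8924

0.8924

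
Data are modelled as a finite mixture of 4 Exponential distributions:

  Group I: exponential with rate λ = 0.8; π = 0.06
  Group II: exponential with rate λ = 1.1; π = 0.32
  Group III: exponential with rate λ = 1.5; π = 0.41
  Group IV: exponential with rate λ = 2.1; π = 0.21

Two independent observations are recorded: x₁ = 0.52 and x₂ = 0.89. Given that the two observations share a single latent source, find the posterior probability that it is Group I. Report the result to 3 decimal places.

0.049

P(component k | x) = w_k·f_k(x) / marginal(x), where marginal(x) = Σ_j w_j·f_j(x).
Since both observations come from the same component, the likelihood for component k is f_k(x₁)·f_k(x₂).
  L_I = [0.527744] × [0.39253] = 0.207155
  L_II = [0.620835] × [0.413255] = 0.256563
  L_III = [0.687609] × [0.394737] = 0.271425
  L_IV = [0.704644] × [0.323984] = 0.228293
Multiply by the mixture weights:
  w_I·L_I = 0.06 × 0.207155 = 0.0124293
  w_II·L_II = 0.32 × 0.256563 = 0.0821003
  w_III·L_III = 0.41 × 0.271425 = 0.111284
  w_IV·L_IV = 0.21 × 0.228293 = 0.0479415
Sum: 0.0124293 + 0.0821003 + 0.111284 + 0.0479415 = 0.253755
So the posterior for Group I is 0.0124293 / 0.253755 ≈ 0.049.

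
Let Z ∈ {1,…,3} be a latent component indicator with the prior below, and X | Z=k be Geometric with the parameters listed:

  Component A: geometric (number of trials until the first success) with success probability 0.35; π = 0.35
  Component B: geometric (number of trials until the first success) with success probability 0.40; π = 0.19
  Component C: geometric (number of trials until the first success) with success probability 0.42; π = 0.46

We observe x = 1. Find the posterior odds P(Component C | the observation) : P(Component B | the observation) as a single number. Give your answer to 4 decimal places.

2.5421

Since P(k|x) ∝ π_k f_k(x), the posterior odds are π_i f_i(x) / (π_j f_j(x)).
Evaluate each component's likelihood at the observed value:
  f_A = 0.35
  f_B = 0.4
  f_C = 0.42
Posterior odds = (π_C·f_C) / (π_B·f_B) = (0.46·0.42) / (0.19·0.4) = 0.1932 / 0.076 ≈ 2.5421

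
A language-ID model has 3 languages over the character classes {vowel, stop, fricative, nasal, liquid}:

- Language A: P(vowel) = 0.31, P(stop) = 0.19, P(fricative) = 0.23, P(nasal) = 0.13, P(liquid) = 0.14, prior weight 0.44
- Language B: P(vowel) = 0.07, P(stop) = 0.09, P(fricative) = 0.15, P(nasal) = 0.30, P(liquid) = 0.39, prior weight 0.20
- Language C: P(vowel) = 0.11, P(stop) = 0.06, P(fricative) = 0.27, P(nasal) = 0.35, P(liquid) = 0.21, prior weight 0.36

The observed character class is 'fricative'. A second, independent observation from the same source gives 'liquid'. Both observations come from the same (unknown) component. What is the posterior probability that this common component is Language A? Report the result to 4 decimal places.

0.3061

Apply Bayes' rule: the posterior for each component is proportional to its prior times its likelihood at x.
Since both observations come from the same component, the likelihood for component k is f_k(x₁)·f_k(x₂).
  f_A = [0.23] × [0.14] = 0.0322
  f_B = [0.15] × [0.39] = 0.0585
  f_C = [0.27] × [0.21] = 0.0567
Unnormalised posteriors:
  π_A·f_A = 0.44 × 0.0322 = 0.014168
  π_B·f_B = 0.20 × 0.0585 = 0.0117
  π_C·f_C = 0.36 × 0.0567 = 0.020412
Sum: 0.014168 + 0.0117 + 0.020412 = 0.04628
P(Language A | data) ≈ 0.3061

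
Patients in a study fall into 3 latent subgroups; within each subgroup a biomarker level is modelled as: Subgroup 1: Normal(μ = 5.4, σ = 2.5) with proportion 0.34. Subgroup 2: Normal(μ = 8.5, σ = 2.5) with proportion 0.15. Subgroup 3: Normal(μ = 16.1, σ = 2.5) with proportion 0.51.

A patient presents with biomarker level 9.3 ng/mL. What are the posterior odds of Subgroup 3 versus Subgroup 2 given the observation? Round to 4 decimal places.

Posterior odds = (P(Z=i) f_i(x)) / (P(Z=j) f_j(x)); the normalising sum cancels.
Component likelihoods at x = 9.3 ng/mL:
  p_1 = (1/(2.5·√(2π)))·exp(−(9.3−5.4)²/(2·2.5²)) = 0.159577·exp(-1.21680) = 0.0472629
  p_2 = (1/(2.5·√(2π)))·exp(−(9.3−8.5)²/(2·2.5²)) = 0.159577·exp(-0.05120) = 0.151612
  p_3 = (1/(2.5·√(2π)))·exp(−(9.3−16.1)²/(2·2.5²)) = 0.159577·exp(-3.69920) = 0.00394846
0.00201372 / 0.0227418 ≈ 0.0885

0.0885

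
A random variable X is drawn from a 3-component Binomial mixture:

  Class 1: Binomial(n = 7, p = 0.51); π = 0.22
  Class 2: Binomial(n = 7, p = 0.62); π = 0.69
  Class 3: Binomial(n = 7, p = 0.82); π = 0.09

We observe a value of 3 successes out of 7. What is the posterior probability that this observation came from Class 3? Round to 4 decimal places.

0.0101

Apply Bayes' rule: the posterior for each component is proportional to its prior times its likelihood at x.
Binomial probabilities:
  L_1 = C(7,3)·0.51^3·0.49^4 = 35·0.132651·0.057648 = 0.267647
  L_2 = C(7,3)·0.62^3·0.38^4 = 35·0.238328·0.0208514 = 0.173931
  L_3 = C(7,3)·0.82^3·0.18^4 = 35·0.551368·0.00104976 = 0.0202581
Prior × likelihood for each component:
  π_1·L_1 = 0.22 × 0.267647 = 0.0588824
  π_2·L_2 = 0.69 × 0.173931 = 0.120013
  π_3·L_3 = 0.09 × 0.0202581 = 0.00182323
Normaliser: 0.0588824 + 0.120013 + 0.00182323 = 0.180718
So the posterior for Class 3 is 0.00182323 / 0.180718 ≈ 0.0101.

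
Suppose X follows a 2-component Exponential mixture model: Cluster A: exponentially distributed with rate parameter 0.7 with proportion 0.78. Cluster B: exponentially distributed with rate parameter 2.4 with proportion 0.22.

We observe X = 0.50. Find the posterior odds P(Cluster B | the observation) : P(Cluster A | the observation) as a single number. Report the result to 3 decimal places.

0.413

Posterior odds = (w_i f_i(x)) / (w_j f_j(x)); the normalising sum cancels.
Evaluate each component's likelihood at the observed value:
  L_A = 0.7·e^(−0.7·0.50) = 0.7·e^(−0.3500) = 0.493282
  L_B = 2.4·e^(−2.4·0.50) = 2.4·e^(−1.2000) = 0.722866
Odds = (0.22/0.78) × (0.722866/0.493282) = 0.282051 × 1.46542 ≈ 0.413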